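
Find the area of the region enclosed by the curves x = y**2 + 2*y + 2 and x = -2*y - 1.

4/3

Both boundary curves give x as a function of y, so integrate with respect to y. Setting them equal: y**2 + 4*y + 3 = 0, i.e. (y + 1)*(y + 3) = 0, so they meet at y = -3, -1.
For y in [-3, -1], x = y**2 + 2*y + 2 is on the left; area = ∫[-3,-1] (-(y**2 + 4*y + 3)) dy = 4/3.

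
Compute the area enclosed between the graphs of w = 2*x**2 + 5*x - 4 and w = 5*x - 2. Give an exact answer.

8/3

Set the curves equal: 2*x**2 + 5*x - 4 = 5*x - 2, so 2*x**2 - 2 = 0, which factors as 2*(x - 1)*(x + 1) = 0. The curves meet at x = -1, 1.
On [-1, 1], w = 5*x - 2 is on top; that piece has area ∫[-1,1] (-(2*x**2 - 2)) dx = 8/3.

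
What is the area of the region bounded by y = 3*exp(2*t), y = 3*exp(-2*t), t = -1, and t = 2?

The difference (3*exp(2*t)) - (3*exp(-2*t)) = 3*exp(2*t) - 3*exp(-2*t) changes sign at t = 0 inside [-1, 2], so split the integral there.
∫[-1,0] (3*exp(2*t) - 3*exp(-2*t)) dt = -3*exp(2)/2 - 3*exp(-2)/2 + 3; the area of that piece is -3 + 3*exp(-2)/2 + 3*exp(2)/2.
∫[0,2] (3*exp(2*t) - 3*exp(-2*t)) dt = -3 + 3*exp(-4)/2 + 3*exp(4)/2.
Total area = (-3 + 3*exp(-2)/2 + 3*exp(2)/2) + (-3 + 3*exp(-4)/2 + 3*exp(4)/2) = -6 + 3*exp(-4)/2 + 3*exp(-2)/2 + 3*exp(2)/2 + 3*exp(4)/2.

-6 + 3*exp(-4)/2 + 3*exp(-2)/2 + 3*exp(2)/2 + 3*exp(4)/2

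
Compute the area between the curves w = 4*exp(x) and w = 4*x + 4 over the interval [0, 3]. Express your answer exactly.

On [0, 3], (4*exp(x)) - (4*x + 4) = -4*x + 4*exp(x) - 4 is ≥ 0 throughout, so the area is a single integral of |-4*x + 4*exp(x) - 4|.
∫[0,3] (-4*x + 4*exp(x) - 4) dx = -34 + 4*exp(3).

-34 + 4*exp(3)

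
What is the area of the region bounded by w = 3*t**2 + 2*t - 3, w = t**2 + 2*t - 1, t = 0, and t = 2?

The difference (3*t**2 + 2*t - 3) - (t**2 + 2*t - 1) = 2*t**2 - 2 changes sign at t = 1 inside [0, 2], so split the integral there.
∫[0,1] (2*t**2 - 2) dt = -4/3; the area of that piece is 4/3.
∫[1,2] (2*t**2 - 2) dt = 8/3.
Total area = 4/3 + 8/3 = 4.

4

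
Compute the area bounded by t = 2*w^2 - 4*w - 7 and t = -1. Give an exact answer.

Both boundary curves give t as a function of w, so integrate with respect to w. Setting them equal: 2*w^2 - 4*w - 6 = 0, i.e. 2*(w - 3)*(w + 1) = 0, so they meet at w = -1, 3.
For w in [-1, 3], t = 2*w^2 - 4*w - 7 is on the left; area = ∫[-1,3] (-(2*w^2 - 4*w - 6)) dw = 64/3.

64/3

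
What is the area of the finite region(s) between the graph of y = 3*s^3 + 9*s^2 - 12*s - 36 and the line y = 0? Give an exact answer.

393/4

The curve meets the s-axis where 3*s^3 + 9*s^2 - 12*s - 36 = 0, i.e. 3*(s - 2)*(s + 2)*(s + 3) = 0, at s = -3, -2, 2.
On [-3, -2] the curve lies above the axis; ∫[-3,-2] (3*s^3 + 9*s^2 - 12*s - 36) ds = 9/4, giving area 9/4.
On [-2, 2] the curve lies below the axis; ∫[-2,2] (3*s^3 + 9*s^2 - 12*s - 36) ds = -96, giving area 96.
Total area = 9/4 + 96 = 393/4.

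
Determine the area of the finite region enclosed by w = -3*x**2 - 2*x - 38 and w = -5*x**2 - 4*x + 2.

243

Set the curves equal: -3*x**2 - 2*x - 38 = -5*x**2 - 4*x + 2, so 2*x**2 + 2*x - 40 = 0, which factors as 2*(x - 4)*(x + 5) = 0. The curves meet at x = -5, 4.
On [-5, 4], w = -5*x**2 - 4*x + 2 is on top; that piece has area ∫[-5,4] (-(2*x**2 + 2*x - 40)) dx = 243.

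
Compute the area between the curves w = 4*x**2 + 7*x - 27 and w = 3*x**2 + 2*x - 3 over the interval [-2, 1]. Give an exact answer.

153/2

On [-2, 1], (4*x**2 + 7*x - 27) - (3*x**2 + 2*x - 3) = x**2 + 5*x - 24 is ≤ 0 throughout, so the area is a single integral of |x**2 + 5*x - 24|.
∫[-2,1] (x**2 + 5*x - 24) dx = -153/2; the area of that piece is 153/2.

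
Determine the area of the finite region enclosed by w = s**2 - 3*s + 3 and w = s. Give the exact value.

Set the curves equal: s**2 - 3*s + 3 = s, so s**2 - 4*s + 3 = 0, which factors as (s - 3)*(s - 1) = 0. The curves meet at s = 1, 3.
On [1, 3], w = s is on top; that piece has area ∫[1,3] (-(s**2 - 4*s + 3)) ds = 4/3.

4/3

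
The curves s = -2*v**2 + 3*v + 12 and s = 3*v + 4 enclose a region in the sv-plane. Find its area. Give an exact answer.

Both boundary curves give s as a function of v, so integrate with respect to v. Setting them equal: -2*v**2 + 8 = 0, i.e. -2*(v - 2)*(v + 2) = 0, so they meet at v = -2, 2.
For v in [-2, 2], s = -2*v**2 + 3*v + 12 is on the right; area = ∫[-2,2] (-2*v**2 + 8) dv = 64/3.

64/3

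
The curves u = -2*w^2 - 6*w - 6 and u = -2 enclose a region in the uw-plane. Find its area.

1/3

Both boundary curves give u as a function of w, so integrate with respect to w. Setting them equal: -2*w^2 - 6*w - 4 = 0, i.e. -2*(w + 1)*(w + 2) = 0, so they meet at w = -2, -1.
For w in [-2, -1], u = -2*w^2 - 6*w - 6 is on the right; area = ∫[-2,-1] (-2*w^2 - 6*w - 4) dw = 1/3.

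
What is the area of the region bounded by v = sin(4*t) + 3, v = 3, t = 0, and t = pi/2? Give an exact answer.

The difference (sin(4*t) + 3) - (3) = sin(4*t) changes sign at t = pi/4 inside [0, pi/2], so split the integral there.
∫[0,pi/4] (sin(4*t)) dt = 1/2.
∫[pi/4,pi/2] (sin(4*t)) dt = -1/2; the area of that piece is 1/2.
Total area = 1/2 + 1/2 = 1.

1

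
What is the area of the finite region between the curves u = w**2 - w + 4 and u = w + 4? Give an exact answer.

4/3

Both boundary curves give u as a function of w, so integrate with respect to w. Setting them equal: w**2 - 2*w = 0, i.e. w*(w - 2) = 0, so they meet at w = 0, 2.
For w in [0, 2], u = w**2 - w + 4 is on the left; area = ∫[0,2] (-(w**2 - 2*w)) dw = 4/3.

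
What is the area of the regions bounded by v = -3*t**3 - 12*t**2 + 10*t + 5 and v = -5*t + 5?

Set the curves equal: -3*t**3 - 12*t**2 + 10*t + 5 = -5*t + 5, so -3*t**3 - 12*t**2 + 15*t = 0, which factors as -3*t*(t - 1)*(t + 5) = 0. The curves meet at t = -5, 0, 1.
On [-5, 0], v = -5*t + 5 is on top; that piece has area ∫[-5,0] (-(-3*t**3 - 12*t**2 + 15*t)) dt = 875/4.
On [0, 1], v = -3*t**3 - 12*t**2 + 10*t + 5 is on top; that piece has area ∫[0,1] (-3*t**3 - 12*t**2 + 15*t) dt = 11/4.
Total enclosed area = 875/4 + 11/4 = 443/2.

443/2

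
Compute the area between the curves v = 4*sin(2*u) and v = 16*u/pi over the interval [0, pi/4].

On [0, pi/4], (4*sin(2*u)) - (16*u/pi) = -16*u/pi + 4*sin(2*u) is ≥ 0 throughout, so the area is a single integral of |-16*u/pi + 4*sin(2*u)|.
∫[0,pi/4] (-16*u/pi + 4*sin(2*u)) du = 2 - pi/2.

2 - pi/2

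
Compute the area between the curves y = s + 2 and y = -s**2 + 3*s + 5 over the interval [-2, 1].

23/3

The difference (s + 2) - (-s**2 + 3*s + 5) = s**2 - 2*s - 3 changes sign at s = -1 inside [-2, 1], so split the integral there.
∫[-2,-1] (s**2 - 2*s - 3) ds = 7/3.
∫[-1,1] (s**2 - 2*s - 3) ds = -16/3; the area of that piece is 16/3.
Total area = 7/3 + 16/3 = 23/3.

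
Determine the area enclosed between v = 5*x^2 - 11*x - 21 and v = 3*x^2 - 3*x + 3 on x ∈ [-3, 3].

376/3

The difference (5*x^2 - 11*x - 21) - (3*x^2 - 3*x + 3) = 2*x^2 - 8*x - 24 changes sign at x = -2 inside [-3, 3], so split the integral there.
∫[-3,-2] (2*x^2 - 8*x - 24) dx = 26/3.
∫[-2,3] (2*x^2 - 8*x - 24) dx = -350/3; the area of that piece is 350/3.
Total area = 26/3 + 350/3 = 376/3.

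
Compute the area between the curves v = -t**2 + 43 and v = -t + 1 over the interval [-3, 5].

On [-3, 5], (-t**2 + 43) - (-t + 1) = -t**2 + t + 42 is ≥ 0 throughout, so the area is a single integral of |-t**2 + t + 42|.
∫[-3,5] (-t**2 + t + 42) dt = 880/3.

880/3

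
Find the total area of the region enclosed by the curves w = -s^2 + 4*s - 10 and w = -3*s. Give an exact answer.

Set the curves equal: -s^2 + 4*s - 10 = -3*s, so -s^2 + 7*s - 10 = 0, which factors as -(s - 5)*(s - 2) = 0. The curves meet at s = 2, 5.
On [2, 5], w = -s^2 + 4*s - 10 is on top; that piece has area ∫[2,5] (-s^2 + 7*s - 10) ds = 9/2.

9/2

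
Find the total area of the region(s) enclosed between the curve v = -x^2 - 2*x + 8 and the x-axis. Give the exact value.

36

The curve meets the x-axis where -x^2 - 2*x + 8 = 0, i.e. -(x - 2)*(x + 4) = 0, at x = -4, 2.
On [-4, 2] the curve lies above the axis; ∫[-4,2] (-x^2 - 2*x + 8) dx = 36, giving area 36.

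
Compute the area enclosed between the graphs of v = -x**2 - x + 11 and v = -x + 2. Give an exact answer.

36

Set the curves equal: -x**2 - x + 11 = -x + 2, so -x**2 + 9 = 0, which factors as -(x - 3)*(x + 3) = 0. The curves meet at x = -3, 3.
On [-3, 3], v = -x**2 - x + 11 is on top; that piece has area ∫[-3,3] (-x**2 + 9) dx = 36.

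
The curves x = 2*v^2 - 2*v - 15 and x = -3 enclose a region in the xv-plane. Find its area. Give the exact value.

Both boundary curves give x as a function of v, so integrate with respect to v. Setting them equal: 2*v^2 - 2*v - 12 = 0, i.e. 2*(v - 3)*(v + 2) = 0, so they meet at v = -2, 3.
For v in [-2, 3], x = 2*v^2 - 2*v - 15 is on the left; area = ∫[-2,3] (-(2*v^2 - 2*v - 12)) dv = 125/3.

125/3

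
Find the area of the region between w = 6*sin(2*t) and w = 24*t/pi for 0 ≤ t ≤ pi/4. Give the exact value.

On [0, pi/4], (6*sin(2*t)) - (24*t/pi) = -24*t/pi + 6*sin(2*t) is ≥ 0 throughout, so the area is a single integral of |-24*t/pi + 6*sin(2*t)|.
∫[0,pi/4] (-24*t/pi + 6*sin(2*t)) dt = 3 - 3*pi/4.

3 - 3*pi/4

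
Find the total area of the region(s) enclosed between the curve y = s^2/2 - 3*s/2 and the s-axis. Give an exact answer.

9/4

The curve meets the s-axis where s^2/2 - 3*s/2 = 0, i.e. s*(s - 3)/2 = 0, at s = 0, 3.
On [0, 3] the curve lies below the axis; ∫[0,3] (s^2/2 - 3*s/2) ds = -9/4, giving area 9/4.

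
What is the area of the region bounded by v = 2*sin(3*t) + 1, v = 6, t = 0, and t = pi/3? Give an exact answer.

-4/3 + 5*pi/3

On [0, pi/3], (2*sin(3*t) + 1) - (6) = 2*sin(3*t) - 5 is ≤ 0 throughout, so the area is a single integral of |2*sin(3*t) - 5|.
∫[0,pi/3] (2*sin(3*t) - 5) dt = 4/3 - 5*pi/3; the area of that piece is -4/3 + 5*pi/3.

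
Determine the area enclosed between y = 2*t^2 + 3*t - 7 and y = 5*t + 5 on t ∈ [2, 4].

The difference (2*t^2 + 3*t - 7) - (5*t + 5) = 2*t^2 - 2*t - 12 changes sign at t = 3 inside [2, 4], so split the integral there.
∫[2,3] (2*t^2 - 2*t - 12) dt = -13/3; the area of that piece is 13/3.
∫[3,4] (2*t^2 - 2*t - 12) dt = 17/3.
Total area = 13/3 + 17/3 = 10.

10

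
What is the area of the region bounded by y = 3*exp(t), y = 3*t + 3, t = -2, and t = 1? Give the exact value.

-9/2 - 3*exp(-2) + 3*exp(1)

On [-2, 1], (3*exp(t)) - (3*t + 3) = -3*t + 3*exp(t) - 3 is ≥ 0 throughout, so the area is a single integral of |-3*t + 3*exp(t) - 3|.
∫[-2,1] (-3*t + 3*exp(t) - 3) dt = -9/2 - 3*exp(-2) + 3*exp(1).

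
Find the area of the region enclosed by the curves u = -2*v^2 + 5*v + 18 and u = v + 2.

72

Both boundary curves give u as a function of v, so integrate with respect to v. Setting them equal: -2*v^2 + 4*v + 16 = 0, i.e. -2*(v - 4)*(v + 2) = 0, so they meet at v = -2, 4.
For v in [-2, 4], u = -2*v^2 + 5*v + 18 is on the right; area = ∫[-2,4] (-2*v^2 + 4*v + 16) dv = 72.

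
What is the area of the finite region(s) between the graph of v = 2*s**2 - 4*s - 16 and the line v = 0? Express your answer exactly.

The curve meets the s-axis where 2*s**2 - 4*s - 16 = 0, i.e. 2*(s - 4)*(s + 2) = 0, at s = -2, 4.
On [-2, 4] the curve lies below the axis; ∫[-2,4] (2*s**2 - 4*s - 16) ds = -72, giving area 72.

72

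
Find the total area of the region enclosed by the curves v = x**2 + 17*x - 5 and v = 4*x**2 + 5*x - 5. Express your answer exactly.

Set the curves equal: x**2 + 17*x - 5 = 4*x**2 + 5*x - 5, so -3*x**2 + 12*x = 0, which factors as -3*x*(x - 4) = 0. The curves meet at x = 0, 4.
On [0, 4], v = x**2 + 17*x - 5 is on top; that piece has area ∫[0,4] (-3*x**2 + 12*x) dx = 32.

32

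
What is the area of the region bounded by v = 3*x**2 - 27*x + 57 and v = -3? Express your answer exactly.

Set the curves equal: 3*x**2 - 27*x + 57 = -3, so 3*x**2 - 27*x + 60 = 0, which factors as 3*(x - 5)*(x - 4) = 0. The curves meet at x = 4, 5.
On [4, 5], v = -3 is on top; that piece has area ∫[4,5] (-(3*x**2 - 27*x + 60)) dx = 1/2.

1/2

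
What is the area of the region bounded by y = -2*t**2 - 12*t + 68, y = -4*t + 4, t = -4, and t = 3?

1246/3

On [-4, 3], (-2*t**2 - 12*t + 68) - (-4*t + 4) = -2*t**2 - 8*t + 64 is ≥ 0 throughout, so the area is a single integral of |-2*t**2 - 8*t + 64|.
∫[-4,3] (-2*t**2 - 8*t + 64) dt = 1246/3.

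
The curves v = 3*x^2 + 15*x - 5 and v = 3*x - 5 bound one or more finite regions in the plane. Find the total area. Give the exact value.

32

Set the curves equal: 3*x^2 + 15*x - 5 = 3*x - 5, so 3*x^2 + 12*x = 0, which factors as 3*x*(x + 4) = 0. The curves meet at x = -4, 0.
On [-4, 0], v = 3*x - 5 is on top; that piece has area ∫[-4,0] (-(3*x^2 + 12*x)) dx = 32.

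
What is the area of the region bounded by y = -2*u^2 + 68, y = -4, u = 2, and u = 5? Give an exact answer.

On [2, 5], (-2*u^2 + 68) - (-4) = -2*u^2 + 72 is ≥ 0 throughout, so the area is a single integral of |-2*u^2 + 72|.
∫[2,5] (-2*u^2 + 72) du = 138.

138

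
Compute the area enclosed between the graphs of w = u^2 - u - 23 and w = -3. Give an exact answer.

Set the curves equal: u^2 - u - 23 = -3, so u^2 - u - 20 = 0, which factors as (u - 5)*(u + 4) = 0. The curves meet at u = -4, 5.
On [-4, 5], w = -3 is on top; that piece has area ∫[-4,5] (-(u^2 - u - 20)) du = 243/2.

243/2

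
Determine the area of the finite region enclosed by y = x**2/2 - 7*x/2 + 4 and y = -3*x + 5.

Set the curves equal: x**2/2 - 7*x/2 + 4 = -3*x + 5, so x**2/2 - x/2 - 1 = 0, which factors as (x - 2)*(x + 1)/2 = 0. The curves meet at x = -1, 2.
On [-1, 2], y = -3*x + 5 is on top; that piece has area ∫[-1,2] (-(x**2/2 - x/2 - 1)) dx = 9/4.

9/4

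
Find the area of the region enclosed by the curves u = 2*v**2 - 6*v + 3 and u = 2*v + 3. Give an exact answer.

64/3

Both boundary curves give u as a function of v, so integrate with respect to v. Setting them equal: 2*v**2 - 8*v = 0, i.e. 2*v*(v - 4) = 0, so they meet at v = 0, 4.
For v in [0, 4], u = 2*v**2 - 6*v + 3 is on the left; area = ∫[0,4] (-(2*v**2 - 8*v)) dv = 64/3.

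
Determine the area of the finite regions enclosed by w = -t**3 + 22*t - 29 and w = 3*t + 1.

Set the curves equal: -t**3 + 22*t - 29 = 3*t + 1, so -t**3 + 19*t - 30 = 0, which factors as -(t - 3)*(t - 2)*(t + 5) = 0. The curves meet at t = -5, 2, 3.
On [-5, 2], w = 3*t + 1 is on top; that piece has area ∫[-5,2] (-(-t**3 + 19*t - 30)) dt = 1029/4.
On [2, 3], w = -t**3 + 22*t - 29 is on top; that piece has area ∫[2,3] (-t**3 + 19*t - 30) dt = 5/4.
Total enclosed area = 1029/4 + 5/4 = 517/2.

517/2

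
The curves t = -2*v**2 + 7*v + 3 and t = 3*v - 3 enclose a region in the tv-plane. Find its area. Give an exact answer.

Both boundary curves give t as a function of v, so integrate with respect to v. Setting them equal: -2*v**2 + 4*v + 6 = 0, i.e. -2*(v - 3)*(v + 1) = 0, so they meet at v = -1, 3.
For v in [-1, 3], t = -2*v**2 + 7*v + 3 is on the right; area = ∫[-1,3] (-2*v**2 + 4*v + 6) dv = 64/3.

64/3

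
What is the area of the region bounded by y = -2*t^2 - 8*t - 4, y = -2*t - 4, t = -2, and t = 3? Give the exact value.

155/3

The difference (-2*t^2 - 8*t - 4) - (-2*t - 4) = -2*t^2 - 6*t changes sign at t = 0 inside [-2, 3], so split the integral there.
∫[-2,0] (-2*t^2 - 6*t) dt = 20/3.
∫[0,3] (-2*t^2 - 6*t) dt = -45; the area of that piece is 45.
Total area = 20/3 + 45 = 155/3.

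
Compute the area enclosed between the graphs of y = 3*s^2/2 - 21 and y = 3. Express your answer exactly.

128

Set the curves equal: 3*s^2/2 - 21 = 3, so 3*s^2/2 - 24 = 0, which factors as 3*(s - 4)*(s + 4)/2 = 0. The curves meet at s = -4, 4.
On [-4, 4], y = 3 is on top; that piece has area ∫[-4,4] (-(3*s^2/2 - 24)) ds = 128.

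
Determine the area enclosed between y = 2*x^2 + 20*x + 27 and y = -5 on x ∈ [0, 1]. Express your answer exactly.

On [0, 1], (2*x^2 + 20*x + 27) - (-5) = 2*x^2 + 20*x + 32 is ≥ 0 throughout, so the area is a single integral of |2*x^2 + 20*x + 32|.
∫[0,1] (2*x^2 + 20*x + 32) dx = 128/3.

128/3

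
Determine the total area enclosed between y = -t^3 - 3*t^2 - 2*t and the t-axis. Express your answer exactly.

1/2

The curve meets the t-axis where -t^3 - 3*t^2 - 2*t = 0, i.e. -t*(t + 1)*(t + 2) = 0, at t = -2, -1, 0.
On [-2, -1] the curve lies below the axis; ∫[-2,-1] (-t^3 - 3*t^2 - 2*t) dt = -1/4, giving area 1/4.
On [-1, 0] the curve lies above the axis; ∫[-1,0] (-t^3 - 3*t^2 - 2*t) dt = 1/4, giving area 1/4.
Total area = 1/4 + 1/4 = 1/2.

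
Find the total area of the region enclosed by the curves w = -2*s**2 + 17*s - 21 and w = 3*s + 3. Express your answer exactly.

1/3

Set the curves equal: -2*s**2 + 17*s - 21 = 3*s + 3, so -2*s**2 + 14*s - 24 = 0, which factors as -2*(s - 4)*(s - 3) = 0. The curves meet at s = 3, 4.
On [3, 4], w = -2*s**2 + 17*s - 21 is on top; that piece has area ∫[3,4] (-2*s**2 + 14*s - 24) ds = 1/3.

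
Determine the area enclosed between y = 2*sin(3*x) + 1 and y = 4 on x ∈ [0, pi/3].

-4/3 + pi

On [0, pi/3], (2*sin(3*x) + 1) - (4) = 2*sin(3*x) - 3 is ≤ 0 throughout, so the area is a single integral of |2*sin(3*x) - 3|.
∫[0,pi/3] (2*sin(3*x) - 3) dx = 4/3 - pi; the area of that piece is -4/3 + pi.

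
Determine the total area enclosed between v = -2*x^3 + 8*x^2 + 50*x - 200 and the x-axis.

4019/3

The curve meets the x-axis where -2*x^3 + 8*x^2 + 50*x - 200 = 0, i.e. -2*(x - 5)*(x - 4)*(x + 5) = 0, at x = -5, 4, 5.
On [-5, 4] the curve lies below the axis; ∫[-5,4] (-2*x^3 + 8*x^2 + 50*x - 200) dx = -2673/2, giving area 2673/2.
On [4, 5] the curve lies above the axis; ∫[4,5] (-2*x^3 + 8*x^2 + 50*x - 200) dx = 19/6, giving area 19/6.
Total area = 2673/2 + 19/6 = 4019/3.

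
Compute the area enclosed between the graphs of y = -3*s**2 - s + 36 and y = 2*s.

Set the curves equal: -3*s**2 - s + 36 = 2*s, so -3*s**2 - 3*s + 36 = 0, which factors as -3*(s - 3)*(s + 4) = 0. The curves meet at s = -4, 3.
On [-4, 3], y = -3*s**2 - s + 36 is on top; that piece has area ∫[-4,3] (-3*s**2 - 3*s + 36) ds = 343/2.

343/2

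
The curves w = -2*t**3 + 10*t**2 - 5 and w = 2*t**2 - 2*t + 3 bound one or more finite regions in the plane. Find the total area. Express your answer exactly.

253/6

Set the curves equal: -2*t**3 + 10*t**2 - 5 = 2*t**2 - 2*t + 3, so -2*t**3 + 8*t**2 + 2*t - 8 = 0, which factors as -2*(t - 4)*(t - 1)*(t + 1) = 0. The curves meet at t = -1, 1, 4.
On [-1, 1], w = 2*t**2 - 2*t + 3 is on top; that piece has area ∫[-1,1] (-(-2*t**3 + 8*t**2 + 2*t - 8)) dt = 32/3.
On [1, 4], w = -2*t**3 + 10*t**2 - 5 is on top; that piece has area ∫[1,4] (-2*t**3 + 8*t**2 + 2*t - 8) dt = 63/2.
Total enclosed area = 32/3 + 63/2 = 253/6.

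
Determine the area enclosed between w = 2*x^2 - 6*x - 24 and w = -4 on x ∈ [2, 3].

On [2, 3], (2*x^2 - 6*x - 24) - (-4) = 2*x^2 - 6*x - 20 is ≤ 0 throughout, so the area is a single integral of |2*x^2 - 6*x - 20|.
∫[2,3] (2*x^2 - 6*x - 20) dx = -67/3; the area of that piece is 67/3.

67/3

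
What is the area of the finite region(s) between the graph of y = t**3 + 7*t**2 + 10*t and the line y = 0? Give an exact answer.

253/12

The curve meets the t-axis where t**3 + 7*t**2 + 10*t = 0, i.e. t*(t + 2)*(t + 5) = 0, at t = -5, -2, 0.
On [-5, -2] the curve lies above the axis; ∫[-5,-2] (t**3 + 7*t**2 + 10*t) dt = 63/4, giving area 63/4.
On [-2, 0] the curve lies below the axis; ∫[-2,0] (t**3 + 7*t**2 + 10*t) dt = -16/3, giving area 16/3.
Total area = 63/4 + 16/3 = 253/12.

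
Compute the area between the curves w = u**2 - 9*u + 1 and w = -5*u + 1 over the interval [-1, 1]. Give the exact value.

The difference (u**2 - 9*u + 1) - (-5*u + 1) = u**2 - 4*u changes sign at u = 0 inside [-1, 1], so split the integral there.
∫[-1,0] (u**2 - 4*u) du = 7/3.
∫[0,1] (u**2 - 4*u) du = -5/3; the area of that piece is 5/3.
Total area = 7/3 + 5/3 = 4.

4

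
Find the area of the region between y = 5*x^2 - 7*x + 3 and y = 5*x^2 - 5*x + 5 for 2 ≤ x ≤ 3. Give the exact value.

7

On [2, 3], (5*x^2 - 7*x + 3) - (5*x^2 - 5*x + 5) = -2*x - 2 is ≤ 0 throughout, so the area is a single integral of |-2*x - 2|.
∫[2,3] (-2*x - 2) dx = -7; the area of that piece is 7.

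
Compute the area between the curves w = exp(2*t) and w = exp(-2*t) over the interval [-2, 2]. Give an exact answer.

The difference (exp(2*t)) - (exp(-2*t)) = exp(2*t) - exp(-2*t) changes sign at t = 0 inside [-2, 2], so split the integral there.
∫[-2,0] (exp(2*t) - exp(-2*t)) dt = -exp(4)/2 - exp(-4)/2 + 1; the area of that piece is -1 + exp(-4)/2 + exp(4)/2.
∫[0,2] (exp(2*t) - exp(-2*t)) dt = -1 + exp(-4)/2 + exp(4)/2.
Total area = (-1 + exp(-4)/2 + exp(4)/2) + (-1 + exp(-4)/2 + exp(4)/2) = -2 + exp(-4) + exp(4).

-2 + exp(-4) + exp(4)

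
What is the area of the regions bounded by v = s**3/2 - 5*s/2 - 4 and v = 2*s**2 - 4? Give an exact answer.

Set the curves equal: s**3/2 - 5*s/2 - 4 = 2*s**2 - 4, so s**3/2 - 2*s**2 - 5*s/2 = 0, which factors as s*(s - 5)*(s + 1)/2 = 0. The curves meet at s = -1, 0, 5.
On [-1, 0], v = s**3/2 - 5*s/2 - 4 is on top; that piece has area ∫[-1,0] (s**3/2 - 2*s**2 - 5*s/2) ds = 11/24.
On [0, 5], v = 2*s**2 - 4 is on top; that piece has area ∫[0,5] (-(s**3/2 - 2*s**2 - 5*s/2)) ds = 875/24.
Total enclosed area = 11/24 + 875/24 = 443/12.

443/12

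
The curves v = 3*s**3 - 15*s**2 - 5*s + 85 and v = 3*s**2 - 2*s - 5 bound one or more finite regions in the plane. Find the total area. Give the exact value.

Set the curves equal: 3*s**3 - 15*s**2 - 5*s + 85 = 3*s**2 - 2*s - 5, so 3*s**3 - 18*s**2 - 3*s + 90 = 0, which factors as 3*(s - 5)*(s - 3)*(s + 2) = 0. The curves meet at s = -2, 3, 5.
On [-2, 3], v = 3*s**3 - 15*s**2 - 5*s + 85 is on top; that piece has area ∫[-2,3] (3*s**3 - 18*s**2 - 3*s + 90) ds = 1125/4.
On [3, 5], v = 3*s**2 - 2*s - 5 is on top; that piece has area ∫[3,5] (-(3*s**3 - 18*s**2 - 3*s + 90)) ds = 24.
Total enclosed area = 1125/4 + 24 = 1221/4.

1221/4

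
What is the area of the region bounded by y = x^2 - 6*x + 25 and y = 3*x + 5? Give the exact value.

1/6

Set the curves equal: x^2 - 6*x + 25 = 3*x + 5, so x^2 - 9*x + 20 = 0, which factors as (x - 5)*(x - 4) = 0. The curves meet at x = 4, 5.
On [4, 5], y = 3*x + 5 is on top; that piece has area ∫[4,5] (-(x^2 - 9*x + 20)) dx = 1/6.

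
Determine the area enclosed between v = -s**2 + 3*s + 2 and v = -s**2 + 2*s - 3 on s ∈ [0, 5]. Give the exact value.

75/2

On [0, 5], (-s**2 + 3*s + 2) - (-s**2 + 2*s - 3) = s + 5 is ≥ 0 throughout, so the area is a single integral of |s + 5|.
∫[0,5] (s + 5) ds = 75/2.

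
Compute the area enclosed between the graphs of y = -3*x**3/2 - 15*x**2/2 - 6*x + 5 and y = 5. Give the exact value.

71/4

Set the curves equal: -3*x**3/2 - 15*x**2/2 - 6*x + 5 = 5, so -3*x**3/2 - 15*x**2/2 - 6*x = 0, which factors as -3*x*(x + 1)*(x + 4)/2 = 0. The curves meet at x = -4, -1, 0.
On [-4, -1], y = 5 is on top; that piece has area ∫[-4,-1] (-(-3*x**3/2 - 15*x**2/2 - 6*x)) dx = 135/8.
On [-1, 0], y = -3*x**3/2 - 15*x**2/2 - 6*x + 5 is on top; that piece has area ∫[-1,0] (-3*x**3/2 - 15*x**2/2 - 6*x) dx = 7/8.
Total enclosed area = 135/8 + 7/8 = 71/4.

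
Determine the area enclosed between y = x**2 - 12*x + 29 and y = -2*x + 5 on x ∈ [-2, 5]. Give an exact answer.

326/3

The difference (x**2 - 12*x + 29) - (-2*x + 5) = x**2 - 10*x + 24 changes sign at x = 4 inside [-2, 5], so split the integral there.
∫[-2,4] (x**2 - 10*x + 24) dx = 108.
∫[4,5] (x**2 - 10*x + 24) dx = -2/3; the area of that piece is 2/3.
Total area = 108 + 2/3 = 326/3.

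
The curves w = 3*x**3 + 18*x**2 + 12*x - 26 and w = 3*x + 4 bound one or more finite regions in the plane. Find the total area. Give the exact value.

243/2

Set the curves equal: 3*x**3 + 18*x**2 + 12*x - 26 = 3*x + 4, so 3*x**3 + 18*x**2 + 9*x - 30 = 0, which factors as 3*(x - 1)*(x + 2)*(x + 5) = 0. The curves meet at x = -5, -2, 1.
On [-5, -2], w = 3*x**3 + 18*x**2 + 12*x - 26 is on top; that piece has area ∫[-5,-2] (3*x**3 + 18*x**2 + 9*x - 30) dx = 243/4.
On [-2, 1], w = 3*x + 4 is on top; that piece has area ∫[-2,1] (-(3*x**3 + 18*x**2 + 9*x - 30)) dx = 243/4.
Total enclosed area = 243/4 + 243/4 = 243/2.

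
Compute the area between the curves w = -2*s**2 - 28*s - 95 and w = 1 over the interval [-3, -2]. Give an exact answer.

On [-3, -2], (-2*s**2 - 28*s - 95) - (1) = -2*s**2 - 28*s - 96 is ≤ 0 throughout, so the area is a single integral of |-2*s**2 - 28*s - 96|.
∫[-3,-2] (-2*s**2 - 28*s - 96) ds = -116/3; the area of that piece is 116/3.

116/3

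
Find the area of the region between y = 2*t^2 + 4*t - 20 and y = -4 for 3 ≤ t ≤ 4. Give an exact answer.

68/3

On [3, 4], (2*t^2 + 4*t - 20) - (-4) = 2*t^2 + 4*t - 16 is ≥ 0 throughout, so the area is a single integral of |2*t^2 + 4*t - 16|.
∫[3,4] (2*t^2 + 4*t - 16) dt = 68/3.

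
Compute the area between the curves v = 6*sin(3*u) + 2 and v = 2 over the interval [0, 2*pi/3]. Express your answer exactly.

The difference (6*sin(3*u) + 2) - (2) = 6*sin(3*u) changes sign at u = pi/3 inside [0, 2*pi/3], so split the integral there.
∫[0,pi/3] (6*sin(3*u)) du = 4.
∫[pi/3,2*pi/3] (6*sin(3*u)) du = -4; the area of that piece is 4.
Total area = 4 + 4 = 8.

8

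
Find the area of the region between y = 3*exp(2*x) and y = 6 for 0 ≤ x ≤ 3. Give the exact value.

The difference (3*exp(2*x)) - (6) = 3*exp(2*x) - 6 changes sign at x = log(2)/2 inside [0, 3], so split the integral there.
∫[0,log(2)/2] (3*exp(2*x) - 6) dx = 3/2 - log(8); the area of that piece is -3/2 + log(8).
∫[log(2)/2,3] (3*exp(2*x) - 6) dx = -21 + 3*log(2) + 3*exp(6)/2.
Total area = (-3/2 + log(8)) + (-21 + 3*log(2) + 3*exp(6)/2) = -45/2 + 6*log(2) + 3*exp(6)/2.

-45/2 + 6*log(2) + 3*exp(6)/2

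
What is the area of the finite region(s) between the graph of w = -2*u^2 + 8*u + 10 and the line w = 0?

72

The curve meets the u-axis where -2*u^2 + 8*u + 10 = 0, i.e. -2*(u - 5)*(u + 1) = 0, at u = -1, 5.
On [-1, 5] the curve lies above the axis; ∫[-1,5] (-2*u^2 + 8*u + 10) du = 72, giving area 72.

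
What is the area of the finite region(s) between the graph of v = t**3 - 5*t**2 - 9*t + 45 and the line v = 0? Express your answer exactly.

568/3

The curve meets the t-axis where t**3 - 5*t**2 - 9*t + 45 = 0, i.e. (t - 5)*(t - 3)*(t + 3) = 0, at t = -3, 3, 5.
On [-3, 3] the curve lies above the axis; ∫[-3,3] (t**3 - 5*t**2 - 9*t + 45) dt = 180, giving area 180.
On [3, 5] the curve lies below the axis; ∫[3,5] (t**3 - 5*t**2 - 9*t + 45) dt = -28/3, giving area 28/3.
Total area = 180 + 28/3 = 568/3.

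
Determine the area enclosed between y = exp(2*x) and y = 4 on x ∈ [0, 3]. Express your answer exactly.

The difference (exp(2*x)) - (4) = exp(2*x) - 4 changes sign at x = log(2) inside [0, 3], so split the integral there.
∫[0,log(2)] (exp(2*x) - 4) dx = 3/2 - log(16); the area of that piece is -3/2 + log(16).
∫[log(2),3] (exp(2*x) - 4) dx = -14 + 4*log(2) + exp(6)/2.
Total area = (-3/2 + log(16)) + (-14 + 4*log(2) + exp(6)/2) = -31/2 + 8*log(2) + exp(6)/2.

-31/2 + 8*log(2) + exp(6)/2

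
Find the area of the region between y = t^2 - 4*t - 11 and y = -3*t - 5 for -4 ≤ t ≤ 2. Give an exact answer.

94/3

The difference (t^2 - 4*t - 11) - (-3*t - 5) = t^2 - t - 6 changes sign at t = -2 inside [-4, 2], so split the integral there.
∫[-4,-2] (t^2 - t - 6) dt = 38/3.
∫[-2,2] (t^2 - t - 6) dt = -56/3; the area of that piece is 56/3.
Total area = 38/3 + 56/3 = 94/3.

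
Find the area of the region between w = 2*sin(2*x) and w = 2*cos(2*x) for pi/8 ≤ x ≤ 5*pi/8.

2*sqrt(2)

On [pi/8, 5*pi/8], (2*sin(2*x)) - (2*cos(2*x)) = 2*sin(2*x) - 2*cos(2*x) is ≥ 0 throughout, so the area is a single integral of |2*sin(2*x) - 2*cos(2*x)|.
∫[pi/8,5*pi/8] (2*sin(2*x) - 2*cos(2*x)) dx = 2*sqrt(2).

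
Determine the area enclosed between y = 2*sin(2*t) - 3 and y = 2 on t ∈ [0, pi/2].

-2 + 5*pi/2

On [0, pi/2], (2*sin(2*t) - 3) - (2) = 2*sin(2*t) - 5 is ≤ 0 throughout, so the area is a single integral of |2*sin(2*t) - 5|.
∫[0,pi/2] (2*sin(2*t) - 5) dt = 2 - 5*pi/2; the area of that piece is -2 + 5*pi/2.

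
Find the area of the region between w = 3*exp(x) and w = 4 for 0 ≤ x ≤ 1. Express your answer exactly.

-9 - 8*log(3) + 3*exp(1) + 16*log(2)

The difference (3*exp(x)) - (4) = 3*exp(x) - 4 changes sign at x = log(4/3) inside [0, 1], so split the integral there.
∫[0,log(4/3)] (3*exp(x) - 4) dx = log(81/256) + 1; the area of that piece is -1 + log(256/81).
∫[log(4/3),1] (3*exp(x) - 4) dx = -8 - 4*log(3) + 8*log(2) + 3*exp(1).
Total area = (-1 + log(256/81)) + (-8 - 4*log(3) + 8*log(2) + 3*exp(1)) = -9 - 8*log(3) + 3*exp(1) + 16*log(2).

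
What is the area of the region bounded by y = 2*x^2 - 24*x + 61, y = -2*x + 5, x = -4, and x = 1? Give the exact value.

1465/3

On [-4, 1], (2*x^2 - 24*x + 61) - (-2*x + 5) = 2*x^2 - 22*x + 56 is ≥ 0 throughout, so the area is a single integral of |2*x^2 - 22*x + 56|.
∫[-4,1] (2*x^2 - 22*x + 56) dx = 1465/3.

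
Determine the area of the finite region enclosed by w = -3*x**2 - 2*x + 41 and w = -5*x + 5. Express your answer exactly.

Set the curves equal: -3*x**2 - 2*x + 41 = -5*x + 5, so -3*x**2 + 3*x + 36 = 0, which factors as -3*(x - 4)*(x + 3) = 0. The curves meet at x = -3, 4.
On [-3, 4], w = -3*x**2 - 2*x + 41 is on top; that piece has area ∫[-3,4] (-3*x**2 + 3*x + 36) dx = 343/2.

343/2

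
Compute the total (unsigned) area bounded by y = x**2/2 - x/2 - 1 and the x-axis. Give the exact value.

The curve meets the x-axis where x**2/2 - x/2 - 1 = 0, i.e. (x - 2)*(x + 1)/2 = 0, at x = -1, 2.
On [-1, 2] the curve lies below the axis; ∫[-1,2] (x**2/2 - x/2 - 1) dx = -9/4, giving area 9/4.

9/4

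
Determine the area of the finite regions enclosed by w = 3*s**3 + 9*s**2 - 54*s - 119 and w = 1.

Set the curves equal: 3*s**3 + 9*s**2 - 54*s - 119 = 1, so 3*s**3 + 9*s**2 - 54*s - 120 = 0, which factors as 3*(s - 4)*(s + 2)*(s + 5) = 0. The curves meet at s = -5, -2, 4.
On [-5, -2], w = 3*s**3 + 9*s**2 - 54*s - 119 is on top; that piece has area ∫[-5,-2] (3*s**3 + 9*s**2 - 54*s - 120) ds = 405/4.
On [-2, 4], w = 1 is on top; that piece has area ∫[-2,4] (-(3*s**3 + 9*s**2 - 54*s - 120)) ds = 648.
Total enclosed area = 405/4 + 648 = 2997/4.

2997/4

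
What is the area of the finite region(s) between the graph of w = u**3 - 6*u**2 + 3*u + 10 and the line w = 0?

The curve meets the u-axis where u**3 - 6*u**2 + 3*u + 10 = 0, i.e. (u - 5)*(u - 2)*(u + 1) = 0, at u = -1, 2, 5.
On [-1, 2] the curve lies above the axis; ∫[-1,2] (u**3 - 6*u**2 + 3*u + 10) du = 81/4, giving area 81/4.
On [2, 5] the curve lies below the axis; ∫[2,5] (u**3 - 6*u**2 + 3*u + 10) du = -81/4, giving area 81/4.
Total area = 81/4 + 81/4 = 81/2.

81/2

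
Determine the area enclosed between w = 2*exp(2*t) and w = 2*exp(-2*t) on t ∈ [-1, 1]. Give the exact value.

-4 + 2*exp(-2) + 2*exp(2)

The difference (2*exp(2*t)) - (2*exp(-2*t)) = 2*exp(2*t) - 2*exp(-2*t) changes sign at t = 0 inside [-1, 1], so split the integral there.
∫[-1,0] (2*exp(2*t) - 2*exp(-2*t)) dt = -exp(2) - exp(-2) + 2; the area of that piece is -2 + exp(-2) + exp(2).
∫[0,1] (2*exp(2*t) - 2*exp(-2*t)) dt = -2 + exp(-2) + exp(2).
Total area = (-2 + exp(-2) + exp(2)) + (-2 + exp(-2) + exp(2)) = -4 + 2*exp(-2) + 2*exp(2).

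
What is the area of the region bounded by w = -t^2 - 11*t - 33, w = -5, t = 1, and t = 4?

375/2

On [1, 4], (-t^2 - 11*t - 33) - (-5) = -t^2 - 11*t - 28 is ≤ 0 throughout, so the area is a single integral of |-t^2 - 11*t - 28|.
∫[1,4] (-t^2 - 11*t - 28) dt = -375/2; the area of that piece is 375/2.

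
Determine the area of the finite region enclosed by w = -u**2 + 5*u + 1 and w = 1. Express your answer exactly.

Set the curves equal: -u**2 + 5*u + 1 = 1, so -u**2 + 5*u = 0, which factors as -u*(u - 5) = 0. The curves meet at u = 0, 5.
On [0, 5], w = -u**2 + 5*u + 1 is on top; that piece has area ∫[0,5] (-u**2 + 5*u) du = 125/6.

125/6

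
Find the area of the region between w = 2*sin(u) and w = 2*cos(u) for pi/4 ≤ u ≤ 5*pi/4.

On [pi/4, 5*pi/4], (2*sin(u)) - (2*cos(u)) = 2*sin(u) - 2*cos(u) is ≥ 0 throughout, so the area is a single integral of |2*sin(u) - 2*cos(u)|.
∫[pi/4,5*pi/4] (2*sin(u) - 2*cos(u)) du = 4*sqrt(2).

4*sqrt(2)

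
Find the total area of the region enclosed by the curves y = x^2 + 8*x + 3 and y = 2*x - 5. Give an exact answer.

4/3

Set the curves equal: x^2 + 8*x + 3 = 2*x - 5, so x^2 + 6*x + 8 = 0, which factors as (x + 2)*(x + 4) = 0. The curves meet at x = -4, -2.
On [-4, -2], y = 2*x - 5 is on top; that piece has area ∫[-4,-2] (-(x^2 + 6*x + 8)) dx = 4/3.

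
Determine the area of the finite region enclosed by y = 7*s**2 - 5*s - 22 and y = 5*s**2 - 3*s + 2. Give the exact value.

Set the curves equal: 7*s**2 - 5*s - 22 = 5*s**2 - 3*s + 2, so 2*s**2 - 2*s - 24 = 0, which factors as 2*(s - 4)*(s + 3) = 0. The curves meet at s = -3, 4.
On [-3, 4], y = 5*s**2 - 3*s + 2 is on top; that piece has area ∫[-3,4] (-(2*s**2 - 2*s - 24)) ds = 343/3.

343/3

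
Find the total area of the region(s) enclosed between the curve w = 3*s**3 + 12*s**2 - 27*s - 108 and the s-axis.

The curve meets the s-axis where 3*s**3 + 12*s**2 - 27*s - 108 = 0, i.e. 3*(s - 3)*(s + 3)*(s + 4) = 0, at s = -4, -3, 3.
On [-4, -3] the curve lies above the axis; ∫[-4,-3] (3*s**3 + 12*s**2 - 27*s - 108) ds = 13/4, giving area 13/4.
On [-3, 3] the curve lies below the axis; ∫[-3,3] (3*s**3 + 12*s**2 - 27*s - 108) ds = -432, giving area 432.
Total area = 13/4 + 432 = 1741/4.

1741/4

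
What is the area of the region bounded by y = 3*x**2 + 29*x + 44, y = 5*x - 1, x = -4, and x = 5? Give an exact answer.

The difference (3*x**2 + 29*x + 44) - (5*x - 1) = 3*x**2 + 24*x + 45 changes sign at x = -3 inside [-4, 5], so split the integral there.
∫[-4,-3] (3*x**2 + 24*x + 45) dx = -2; the area of that piece is 2.
∫[-3,5] (3*x**2 + 24*x + 45) dx = 704.
Total area = 2 + 704 = 706.

706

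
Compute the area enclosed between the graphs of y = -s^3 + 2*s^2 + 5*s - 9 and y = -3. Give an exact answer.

253/12

Set the curves equal: -s^3 + 2*s^2 + 5*s - 9 = -3, so -s^3 + 2*s^2 + 5*s - 6 = 0, which factors as -(s - 3)*(s - 1)*(s + 2) = 0. The curves meet at s = -2, 1, 3.
On [-2, 1], y = -3 is on top; that piece has area ∫[-2,1] (-(-s^3 + 2*s^2 + 5*s - 6)) ds = 63/4.
On [1, 3], y = -s^3 + 2*s^2 + 5*s - 9 is on top; that piece has area ∫[1,3] (-s^3 + 2*s^2 + 5*s - 6) ds = 16/3.
Total enclosed area = 63/4 + 16/3 = 253/12.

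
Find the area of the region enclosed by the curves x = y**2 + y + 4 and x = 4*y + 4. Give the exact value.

Both boundary curves give x as a function of y, so integrate with respect to y. Setting them equal: y**2 - 3*y = 0, i.e. y*(y - 3) = 0, so they meet at y = 0, 3.
For y in [0, 3], x = y**2 + y + 4 is on the left; area = ∫[0,3] (-(y**2 - 3*y)) dy = 9/2.

9/2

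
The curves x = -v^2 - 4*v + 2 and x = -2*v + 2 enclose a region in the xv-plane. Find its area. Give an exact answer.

Both boundary curves give x as a function of v, so integrate with respect to v. Setting them equal: -v^2 - 2*v = 0, i.e. -v*(v + 2) = 0, so they meet at v = -2, 0.
For v in [-2, 0], x = -v^2 - 4*v + 2 is on the right; area = ∫[-2,0] (-v^2 - 2*v) dv = 4/3.

4/3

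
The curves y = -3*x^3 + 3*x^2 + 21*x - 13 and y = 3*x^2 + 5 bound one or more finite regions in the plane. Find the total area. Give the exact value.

393/4

Set the curves equal: -3*x^3 + 3*x^2 + 21*x - 13 = 3*x^2 + 5, so -3*x^3 + 21*x - 18 = 0, which factors as -3*(x - 2)*(x - 1)*(x + 3) = 0. The curves meet at x = -3, 1, 2.
On [-3, 1], y = 3*x^2 + 5 is on top; that piece has area ∫[-3,1] (-(-3*x^3 + 21*x - 18)) dx = 96.
On [1, 2], y = -3*x^3 + 3*x^2 + 21*x - 13 is on top; that piece has area ∫[1,2] (-3*x^3 + 21*x - 18) dx = 9/4.
Total enclosed area = 96 + 9/4 = 393/4.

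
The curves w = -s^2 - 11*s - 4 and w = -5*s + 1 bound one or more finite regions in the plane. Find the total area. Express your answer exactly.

Set the curves equal: -s^2 - 11*s - 4 = -5*s + 1, so -s^2 - 6*s - 5 = 0, which factors as -(s + 1)*(s + 5) = 0. The curves meet at s = -5, -1.
On [-5, -1], w = -s^2 - 11*s - 4 is on top; that piece has area ∫[-5,-1] (-s^2 - 6*s - 5) ds = 32/3.

32/3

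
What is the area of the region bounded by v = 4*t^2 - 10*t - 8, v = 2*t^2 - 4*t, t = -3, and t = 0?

89/3

The difference (4*t^2 - 10*t - 8) - (2*t^2 - 4*t) = 2*t^2 - 6*t - 8 changes sign at t = -1 inside [-3, 0], so split the integral there.
∫[-3,-1] (2*t^2 - 6*t - 8) dt = 76/3.
∫[-1,0] (2*t^2 - 6*t - 8) dt = -13/3; the area of that piece is 13/3.
Total area = 76/3 + 13/3 = 89/3.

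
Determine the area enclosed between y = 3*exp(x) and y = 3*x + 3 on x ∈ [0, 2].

On [0, 2], (3*exp(x)) - (3*x + 3) = -3*x + 3*exp(x) - 3 is ≥ 0 throughout, so the area is a single integral of |-3*x + 3*exp(x) - 3|.
∫[0,2] (-3*x + 3*exp(x) - 3) dx = -15 + 3*exp(2).

-15 + 3*exp(2)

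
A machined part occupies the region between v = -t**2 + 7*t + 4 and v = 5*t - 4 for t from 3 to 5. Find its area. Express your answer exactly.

6

The difference (-t**2 + 7*t + 4) - (5*t - 4) = -t**2 + 2*t + 8 changes sign at t = 4 inside [3, 5], so split the integral there.
∫[3,4] (-t**2 + 2*t + 8) dt = 8/3.
∫[4,5] (-t**2 + 2*t + 8) dt = -10/3; the area of that piece is 10/3.
Total area = 8/3 + 10/3 = 6.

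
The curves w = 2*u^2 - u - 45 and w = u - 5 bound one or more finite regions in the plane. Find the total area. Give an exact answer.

243

Set the curves equal: 2*u^2 - u - 45 = u - 5, so 2*u^2 - 2*u - 40 = 0, which factors as 2*(u - 5)*(u + 4) = 0. The curves meet at u = -4, 5.
On [-4, 5], w = u - 5 is on top; that piece has area ∫[-4,5] (-(2*u^2 - 2*u - 40)) du = 243.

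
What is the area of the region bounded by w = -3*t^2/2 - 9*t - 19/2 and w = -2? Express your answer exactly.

16

Set the curves equal: -3*t^2/2 - 9*t - 19/2 = -2, so -3*t^2/2 - 9*t - 15/2 = 0, which factors as -3*(t + 1)*(t + 5)/2 = 0. The curves meet at t = -5, -1.
On [-5, -1], w = -3*t^2/2 - 9*t - 19/2 is on top; that piece has area ∫[-5,-1] (-3*t^2/2 - 9*t - 15/2) dt = 16.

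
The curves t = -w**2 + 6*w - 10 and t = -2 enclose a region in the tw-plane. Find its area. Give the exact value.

4/3

Both boundary curves give t as a function of w, so integrate with respect to w. Setting them equal: -w**2 + 6*w - 8 = 0, i.e. -(w - 4)*(w - 2) = 0, so they meet at w = 2, 4.
For w in [2, 4], t = -w**2 + 6*w - 10 is on the right; area = ∫[2,4] (-w**2 + 6*w - 8) dw = 4/3.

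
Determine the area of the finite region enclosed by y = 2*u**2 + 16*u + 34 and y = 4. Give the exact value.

8/3

Set the curves equal: 2*u**2 + 16*u + 34 = 4, so 2*u**2 + 16*u + 30 = 0, which factors as 2*(u + 3)*(u + 5) = 0. The curves meet at u = -5, -3.
On [-5, -3], y = 4 is on top; that piece has area ∫[-5,-3] (-(2*u**2 + 16*u + 30)) du = 8/3.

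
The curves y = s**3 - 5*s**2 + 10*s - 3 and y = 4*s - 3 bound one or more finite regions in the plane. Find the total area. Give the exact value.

37/12

Set the curves equal: s**3 - 5*s**2 + 10*s - 3 = 4*s - 3, so s**3 - 5*s**2 + 6*s = 0, which factors as s*(s - 3)*(s - 2) = 0. The curves meet at s = 0, 2, 3.
On [0, 2], y = s**3 - 5*s**2 + 10*s - 3 is on top; that piece has area ∫[0,2] (s**3 - 5*s**2 + 6*s) ds = 8/3.
On [2, 3], y = 4*s - 3 is on top; that piece has area ∫[2,3] (-(s**3 - 5*s**2 + 6*s)) ds = 5/12.
Total enclosed area = 8/3 + 5/12 = 37/12.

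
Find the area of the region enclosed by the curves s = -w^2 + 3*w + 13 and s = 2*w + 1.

Both boundary curves give s as a function of w, so integrate with respect to w. Setting them equal: -w^2 + w + 12 = 0, i.e. -(w - 4)*(w + 3) = 0, so they meet at w = -3, 4.
For w in [-3, 4], s = -w^2 + 3*w + 13 is on the right; area = ∫[-3,4] (-w^2 + w + 12) dw = 343/6.

343/6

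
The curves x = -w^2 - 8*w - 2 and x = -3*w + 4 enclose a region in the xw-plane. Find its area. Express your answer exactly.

Both boundary curves give x as a function of w, so integrate with respect to w. Setting them equal: -w^2 - 5*w - 6 = 0, i.e. -(w + 2)*(w + 3) = 0, so they meet at w = -3, -2.
For w in [-3, -2], x = -w^2 - 8*w - 2 is on the right; area = ∫[-3,-2] (-w^2 - 5*w - 6) dw = 1/6.

1/6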